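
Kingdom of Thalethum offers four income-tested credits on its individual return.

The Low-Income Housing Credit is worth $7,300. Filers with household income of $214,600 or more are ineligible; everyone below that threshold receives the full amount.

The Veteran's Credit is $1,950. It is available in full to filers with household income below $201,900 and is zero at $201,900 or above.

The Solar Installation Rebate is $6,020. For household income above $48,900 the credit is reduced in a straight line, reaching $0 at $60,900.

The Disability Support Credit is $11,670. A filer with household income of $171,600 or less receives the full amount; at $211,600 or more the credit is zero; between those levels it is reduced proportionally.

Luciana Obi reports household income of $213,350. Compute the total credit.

Low-Income Housing Credit: $213,350 is below the $214,600 cutoff, so the full $7,300 applies.
Veteran's Credit: $213,350 meets or exceeds the $201,900 cutoff, so the credit is $0.
Solar Installation Rebate: $213,350 is at or above $60,900, so the credit is $0.
Disability Support Credit: $213,350 is at or above $211,600, so the credit is $0.
Total: $7,300 + $0 + $0 + $0 = $7,300.

$7,300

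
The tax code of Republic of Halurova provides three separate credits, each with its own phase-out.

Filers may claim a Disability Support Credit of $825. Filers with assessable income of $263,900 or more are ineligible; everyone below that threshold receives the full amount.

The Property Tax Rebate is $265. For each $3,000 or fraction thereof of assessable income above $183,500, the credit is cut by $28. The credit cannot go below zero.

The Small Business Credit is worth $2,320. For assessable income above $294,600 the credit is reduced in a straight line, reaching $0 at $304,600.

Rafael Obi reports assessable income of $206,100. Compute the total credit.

Disability Support Credit: $206,100 is below the $263,900 cutoff, so the full $825 applies.
Property Tax Rebate: income exceeds $183,500 by $22,600, which is 8 full-or-partial $3,000 increments; reduction = 8 × $28 = $224, leaving $41.
Small Business Credit: $206,100 is at or below the $294,600 threshold, so the full $2,320 applies.
Total: $825 + $41 + $2,320 = $3,186.

$3,186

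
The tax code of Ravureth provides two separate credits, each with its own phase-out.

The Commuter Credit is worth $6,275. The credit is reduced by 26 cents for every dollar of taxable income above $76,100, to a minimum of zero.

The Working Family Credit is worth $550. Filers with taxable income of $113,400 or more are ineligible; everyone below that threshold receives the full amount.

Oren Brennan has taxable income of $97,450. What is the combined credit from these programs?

Commuter Credit: 26% of the $21,350 excess over $76,100 is $5,551; credit = $6,275 − $5,551 = $724.
Working Family Credit: $97,450 is below the $113,400 cutoff, so the full $550 applies.
Total: $724 + $550 = $1,274.

$1,274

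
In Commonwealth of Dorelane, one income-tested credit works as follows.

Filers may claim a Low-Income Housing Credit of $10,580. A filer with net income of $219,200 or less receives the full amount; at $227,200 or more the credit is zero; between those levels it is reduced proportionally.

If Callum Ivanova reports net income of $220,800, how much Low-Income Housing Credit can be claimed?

$8,464

Low-Income Housing Credit: $220,800 is $1,600 into a $8,000 phase-out range, leaving 6,400/8,000 of the credit: $10,580 × 6,400/8,000 = $8,464.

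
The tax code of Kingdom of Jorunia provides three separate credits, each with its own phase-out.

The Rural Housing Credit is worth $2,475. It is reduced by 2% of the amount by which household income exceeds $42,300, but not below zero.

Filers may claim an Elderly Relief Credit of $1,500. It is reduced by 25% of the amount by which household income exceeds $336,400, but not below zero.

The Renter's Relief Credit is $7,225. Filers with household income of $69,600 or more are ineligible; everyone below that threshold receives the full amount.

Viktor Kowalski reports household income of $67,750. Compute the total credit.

$10,691

Rural Housing Credit: 2% of the $25,450 excess over $42,300 is $509; credit = $2,475 − $509 = $1,966.
Elderly Relief Credit: $67,750 is at or below the $336,400 threshold, so the full $1,500 applies.
Renter's Relief Credit: $67,750 is below the $69,600 cutoff, so the full $7,225 applies.
Total: $1,966 + $1,500 + $7,225 = $10,691.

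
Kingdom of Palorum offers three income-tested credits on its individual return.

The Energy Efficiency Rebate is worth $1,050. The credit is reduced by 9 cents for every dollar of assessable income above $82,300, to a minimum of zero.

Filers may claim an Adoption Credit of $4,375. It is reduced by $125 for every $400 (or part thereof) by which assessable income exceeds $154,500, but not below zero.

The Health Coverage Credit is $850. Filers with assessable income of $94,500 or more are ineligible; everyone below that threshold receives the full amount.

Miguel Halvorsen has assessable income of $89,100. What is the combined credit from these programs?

Energy Efficiency Rebate: 9% of the $6,800 excess over $82,300 is $612; credit = $1,050 − $612 = $438.
Adoption Credit: $89,100 is at or below the $154,500 threshold, so the full $4,375 applies.
Health Coverage Credit: $89,100 is below the $94,500 cutoff, so the full $850 applies.
Total: $438 + $4,375 + $850 = $5,663.

$5,663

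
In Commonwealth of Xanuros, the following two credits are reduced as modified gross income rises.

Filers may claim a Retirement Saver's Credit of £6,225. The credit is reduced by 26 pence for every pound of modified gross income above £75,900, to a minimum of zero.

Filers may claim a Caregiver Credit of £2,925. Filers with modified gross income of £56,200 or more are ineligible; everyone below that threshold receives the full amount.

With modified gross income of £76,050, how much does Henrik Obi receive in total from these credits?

Retirement Saver's Credit: 26% of the £150 excess over £75,900 is £39; credit = £6,225 − £39 = £6,186.
Caregiver Credit: £76,050 meets or exceeds the £56,200 cutoff, so the credit is £0.
Total: £6,186 + £0 = £6,186.

£6,186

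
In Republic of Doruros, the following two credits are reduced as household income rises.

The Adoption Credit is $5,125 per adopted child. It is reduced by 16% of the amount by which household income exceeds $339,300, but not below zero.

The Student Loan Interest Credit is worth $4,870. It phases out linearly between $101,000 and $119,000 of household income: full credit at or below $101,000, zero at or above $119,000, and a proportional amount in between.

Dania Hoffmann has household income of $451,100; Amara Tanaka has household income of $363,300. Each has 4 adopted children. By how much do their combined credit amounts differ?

Dania ($451,100): Adoption Credit: base = 4 × $5,125 = $20,500. 16% of the $111,800 excess over $339,300 is $17,888; credit = $20,500 − $17,888 = $2,612. Student Loan Interest Credit: $451,100 is at or above $119,000, so the credit is $0. total $2,612 + $0 = $2,612
Amara ($363,300): Adoption Credit: base = 4 × $5,125 = $20,500. 16% of the $24,000 excess over $339,300 is $3,840; credit = $20,500 − $3,840 = $16,660. Student Loan Interest Credit: $363,300 is at or above $119,000, so the credit is $0. total $16,660 + $0 = $16,660
Difference: |$2,612 − $16,660| = $14,048.

$14,048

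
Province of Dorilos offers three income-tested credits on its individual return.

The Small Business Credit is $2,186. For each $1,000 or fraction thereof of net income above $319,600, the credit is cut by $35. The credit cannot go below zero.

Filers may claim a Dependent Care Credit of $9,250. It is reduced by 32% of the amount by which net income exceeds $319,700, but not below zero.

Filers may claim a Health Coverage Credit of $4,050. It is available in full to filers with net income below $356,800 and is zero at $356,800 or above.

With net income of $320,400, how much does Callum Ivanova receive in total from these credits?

$15,227

Small Business Credit: income exceeds $319,600 by $800, which is 1 full-or-partial $1,000 increment; reduction = 1 × $35 = $35, leaving $2,151.
Dependent Care Credit: 32% of the $700 excess over $319,700 is $224; credit = $9,250 − $224 = $9,026.
Health Coverage Credit: $320,400 is below the $356,800 cutoff, so the full $4,050 applies.
Total: $2,151 + $9,026 + $4,050 = $15,227.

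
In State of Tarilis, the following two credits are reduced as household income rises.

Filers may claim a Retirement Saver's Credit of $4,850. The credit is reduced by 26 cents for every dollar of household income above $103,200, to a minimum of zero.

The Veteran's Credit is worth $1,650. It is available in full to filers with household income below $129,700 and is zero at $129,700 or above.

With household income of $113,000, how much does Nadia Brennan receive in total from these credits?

$3,952

Retirement Saver's Credit: 26% of the $9,800 excess over $103,200 is $2,548; credit = $4,850 − $2,548 = $2,302.
Veteran's Credit: $113,000 is below the $129,700 cutoff, so the full $1,650 applies.
Total: $2,302 + $1,650 = $3,952.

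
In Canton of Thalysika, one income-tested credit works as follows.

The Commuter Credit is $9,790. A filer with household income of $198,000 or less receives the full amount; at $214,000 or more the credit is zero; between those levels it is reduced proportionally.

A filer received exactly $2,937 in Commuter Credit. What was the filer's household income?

$209,200

$2,937 is 2,937/9,790 of the full $9,790, so 6,853/9,790 of the $16,000 range has been used: income = $198,000 + $16,000 × 6,853/9,790 = $209,200.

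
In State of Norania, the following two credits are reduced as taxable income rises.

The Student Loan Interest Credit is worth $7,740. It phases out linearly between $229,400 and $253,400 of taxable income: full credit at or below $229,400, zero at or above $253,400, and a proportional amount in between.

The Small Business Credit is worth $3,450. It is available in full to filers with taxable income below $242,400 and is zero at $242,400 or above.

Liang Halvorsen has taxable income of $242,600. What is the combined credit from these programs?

$3,483

Student Loan Interest Credit: $242,600 is $13,200 into a $24,000 phase-out range, leaving 10,800/24,000 of the credit: $7,740 × 10,800/24,000 = $3,483.
Small Business Credit: $242,600 meets or exceeds the $242,400 cutoff, so the credit is $0.
Total: $3,483 + $0 = $3,483.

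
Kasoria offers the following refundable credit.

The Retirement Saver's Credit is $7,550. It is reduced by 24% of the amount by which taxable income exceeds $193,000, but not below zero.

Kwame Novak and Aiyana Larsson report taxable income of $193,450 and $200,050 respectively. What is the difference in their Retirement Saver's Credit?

$1,584

Kwame ($193,450): Retirement Saver's Credit: 24% of the $450 excess over $193,000 is $108; credit = $7,550 − $108 = $7,442.
Aiyana ($200,050): Retirement Saver's Credit: 24% of the $7,050 excess over $193,000 is $1,692; credit = $7,550 − $1,692 = $5,858.
Difference: |$7,442 − $5,858| = $1,584.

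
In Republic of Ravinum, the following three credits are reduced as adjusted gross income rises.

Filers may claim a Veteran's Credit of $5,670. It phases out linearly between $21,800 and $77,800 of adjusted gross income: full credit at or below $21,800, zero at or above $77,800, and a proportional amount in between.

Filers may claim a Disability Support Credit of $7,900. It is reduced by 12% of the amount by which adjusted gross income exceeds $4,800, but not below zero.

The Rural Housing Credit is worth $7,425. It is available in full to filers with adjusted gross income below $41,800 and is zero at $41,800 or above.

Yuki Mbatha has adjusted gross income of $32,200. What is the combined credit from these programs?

Veteran's Credit: $32,200 is $10,400 into a $56,000 phase-out range, leaving 45,600/56,000 of the credit: $5,670 × 45,600/56,000 = $4,617.
Disability Support Credit: 12% of the $27,400 excess over $4,800 is $3,288; credit = $7,900 − $3,288 = $4,612.
Rural Housing Credit: $32,200 is below the $41,800 cutoff, so the full $7,425 applies.
Total: $4,617 + $4,612 + $7,425 = $16,654.

$16,654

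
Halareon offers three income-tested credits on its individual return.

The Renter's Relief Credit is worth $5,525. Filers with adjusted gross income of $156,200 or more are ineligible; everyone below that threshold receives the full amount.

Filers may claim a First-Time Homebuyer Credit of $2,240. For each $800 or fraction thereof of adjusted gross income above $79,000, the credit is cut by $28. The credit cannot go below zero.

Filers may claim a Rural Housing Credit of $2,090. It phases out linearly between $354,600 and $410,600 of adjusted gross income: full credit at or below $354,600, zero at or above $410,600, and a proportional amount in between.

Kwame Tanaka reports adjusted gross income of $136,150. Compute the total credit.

$7,839

Renter's Relief Credit: $136,150 is below the $156,200 cutoff, so the full $5,525 applies.
First-Time Homebuyer Credit: income exceeds $79,000 by $57,150, which is 72 full-or-partial $800 increments; reduction = 72 × $28 = $2,016, leaving $224.
Rural Housing Credit: $136,150 is at or below the $354,600 threshold, so the full $2,090 applies.
Total: $5,525 + $224 + $2,090 = $7,839.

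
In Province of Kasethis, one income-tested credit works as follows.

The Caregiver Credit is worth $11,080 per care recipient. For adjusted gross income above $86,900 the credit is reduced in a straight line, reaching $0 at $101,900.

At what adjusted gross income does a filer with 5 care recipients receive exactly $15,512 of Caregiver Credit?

Full credit = 5 × $11,080 = $55,400.
$15,512 is 15,512/55,400 of the full $55,400, so 39,888/55,400 of the $15,000 range has been used: income = $86,900 + $15,000 × 39,888/55,400 = $97,700.

$97,700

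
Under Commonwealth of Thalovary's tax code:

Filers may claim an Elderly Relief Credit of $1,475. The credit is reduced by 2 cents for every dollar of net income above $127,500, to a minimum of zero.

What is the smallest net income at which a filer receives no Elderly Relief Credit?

The credit falls by 2% of each dollar above $127,500, so it reaches zero when the excess is $1,475 / 2% = $73,750: income = $127,500 + $73,750 = $201,250.

$201,250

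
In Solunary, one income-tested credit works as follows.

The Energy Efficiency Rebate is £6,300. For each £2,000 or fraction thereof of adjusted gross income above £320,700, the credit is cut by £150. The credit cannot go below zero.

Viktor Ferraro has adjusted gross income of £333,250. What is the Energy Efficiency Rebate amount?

Energy Efficiency Rebate: income exceeds £320,700 by £12,550, which is 7 full-or-partial £2,000 increments; reduction = 7 × £150 = £1,050, leaving £5,250.

£5,250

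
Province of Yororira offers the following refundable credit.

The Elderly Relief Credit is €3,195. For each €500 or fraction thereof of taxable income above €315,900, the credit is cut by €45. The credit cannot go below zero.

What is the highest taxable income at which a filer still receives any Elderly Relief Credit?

€350,900

After 70 increments the reduction is 70 × €45 = €3,150, leaving €45; one more increment wipes it out. Increment 70 ends at excess 70 × €500 = €35,000, so the highest qualifying income is €315,900 + €35,000 = €350,900.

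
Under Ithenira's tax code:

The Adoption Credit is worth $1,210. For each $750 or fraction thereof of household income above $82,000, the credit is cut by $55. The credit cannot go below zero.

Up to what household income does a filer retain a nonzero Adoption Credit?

$97,750

After 21 increments the reduction is 21 × $55 = $1,155, leaving $55; one more increment wipes it out. Increment 21 ends at excess 21 × $750 = $15,750, so the highest qualifying income is $82,000 + $15,750 = $97,750.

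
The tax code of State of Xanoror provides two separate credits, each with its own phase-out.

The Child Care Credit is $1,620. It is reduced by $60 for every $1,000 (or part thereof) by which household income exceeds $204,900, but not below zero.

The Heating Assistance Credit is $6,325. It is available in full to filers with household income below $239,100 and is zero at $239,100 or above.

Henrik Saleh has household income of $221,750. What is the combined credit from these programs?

Child Care Credit: income exceeds $204,900 by $16,850, which is 17 full-or-partial $1,000 increments; reduction = 17 × $60 = $1,020, leaving $600.
Heating Assistance Credit: $221,750 is below the $239,100 cutoff, so the full $6,325 applies.
Total: $600 + $6,325 = $6,925.

$6,925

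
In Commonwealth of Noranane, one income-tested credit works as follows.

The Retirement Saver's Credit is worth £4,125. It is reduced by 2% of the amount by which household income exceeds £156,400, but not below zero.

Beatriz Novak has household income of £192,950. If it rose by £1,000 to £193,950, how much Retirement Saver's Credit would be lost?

At £192,950 — 2% of the £36,550 excess over £156,400 is £731; credit = £4,125 − £731 = £3,394.
At £193,950 — 2% of the £37,550 excess over £156,400 is £751; credit = £4,125 − £751 = £3,374.
Lost: £3,394 − £3,374 = £20.

£20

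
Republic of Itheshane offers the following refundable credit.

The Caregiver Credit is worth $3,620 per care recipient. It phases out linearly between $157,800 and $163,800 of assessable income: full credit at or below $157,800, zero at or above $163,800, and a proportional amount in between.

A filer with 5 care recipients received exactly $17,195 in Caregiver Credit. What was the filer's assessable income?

Full credit = 5 × $3,620 = $18,100.
$17,195 is 17,195/18,100 of the full $18,100, so 905/18,100 of the $6,000 range has been used: income = $157,800 + $6,000 × 905/18,100 = $158,100.

$158,100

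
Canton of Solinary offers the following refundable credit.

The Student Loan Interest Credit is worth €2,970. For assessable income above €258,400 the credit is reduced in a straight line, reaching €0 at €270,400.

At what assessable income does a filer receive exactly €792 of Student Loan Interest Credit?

€792 is 792/2,970 of the full €2,970, so 2,178/2,970 of the €12,000 range has been used: income = €258,400 + €12,000 × 2,178/2,970 = €267,200.

€267,200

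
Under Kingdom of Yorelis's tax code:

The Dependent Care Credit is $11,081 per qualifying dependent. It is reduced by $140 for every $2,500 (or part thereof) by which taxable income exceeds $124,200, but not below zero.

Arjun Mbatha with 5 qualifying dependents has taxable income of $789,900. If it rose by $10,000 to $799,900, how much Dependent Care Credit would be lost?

$560

At $789,900 — base = 5 × $11,081 = $55,405. income exceeds $124,200 by $665,700, which is 267 full-or-partial $2,500 increments; reduction = 267 × $140 = $37,380, leaving $18,025.
At $799,900 — base = 5 × $11,081 = $55,405. income exceeds $124,200 by $675,700, which is 271 full-or-partial $2,500 increments; reduction = 271 × $140 = $37,940, leaving $17,465.
Lost: $18,025 − $17,465 = $560.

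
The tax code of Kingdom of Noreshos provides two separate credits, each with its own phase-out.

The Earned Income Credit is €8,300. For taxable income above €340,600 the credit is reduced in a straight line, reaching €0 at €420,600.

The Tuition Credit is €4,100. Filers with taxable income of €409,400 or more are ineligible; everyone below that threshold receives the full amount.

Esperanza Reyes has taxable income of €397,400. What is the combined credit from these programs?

€6,507

Earned Income Credit: €397,400 is €56,800 into a €80,000 phase-out range, leaving 23,200/80,000 of the credit: €8,300 × 23,200/80,000 = €2,407.
Tuition Credit: €397,400 is below the €409,400 cutoff, so the full €4,100 applies.
Total: €2,407 + €4,100 = €6,507.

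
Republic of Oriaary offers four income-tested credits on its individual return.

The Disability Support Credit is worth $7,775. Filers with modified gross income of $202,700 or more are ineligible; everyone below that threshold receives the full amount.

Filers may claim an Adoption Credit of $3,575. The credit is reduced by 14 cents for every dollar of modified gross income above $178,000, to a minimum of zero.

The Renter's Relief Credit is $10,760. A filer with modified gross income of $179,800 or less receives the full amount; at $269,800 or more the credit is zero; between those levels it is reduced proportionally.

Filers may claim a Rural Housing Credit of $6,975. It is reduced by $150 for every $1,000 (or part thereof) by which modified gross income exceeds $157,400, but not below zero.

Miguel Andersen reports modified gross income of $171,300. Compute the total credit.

$26,985

Disability Support Credit: $171,300 is below the $202,700 cutoff, so the full $7,775 applies.
Adoption Credit: $171,300 is at or below the $178,000 threshold, so the full $3,575 applies.
Renter's Relief Credit: $171,300 is at or below the $179,800 threshold, so the full $10,760 applies.
Rural Housing Credit: income exceeds $157,400 by $13,900, which is 14 full-or-partial $1,000 increments; reduction = 14 × $150 = $2,100, leaving $4,875.
Total: $7,775 + $3,575 + $10,760 + $4,875 = $26,985.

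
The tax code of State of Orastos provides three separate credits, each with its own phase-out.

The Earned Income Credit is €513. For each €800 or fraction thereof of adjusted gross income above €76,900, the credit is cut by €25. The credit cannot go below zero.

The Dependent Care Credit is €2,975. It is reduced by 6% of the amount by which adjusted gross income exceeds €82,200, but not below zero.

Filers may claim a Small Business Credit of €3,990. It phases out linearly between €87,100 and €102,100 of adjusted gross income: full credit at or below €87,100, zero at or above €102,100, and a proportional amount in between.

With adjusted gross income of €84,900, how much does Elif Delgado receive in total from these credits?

€7,066

Earned Income Credit: income exceeds €76,900 by €8,000, which is 10 full-or-partial €800 increments; reduction = 10 × €25 = €250, leaving €263.
Dependent Care Credit: 6% of the €2,700 excess over €82,200 is €162; credit = €2,975 − €162 = €2,813.
Small Business Credit: €84,900 is at or below the €87,100 threshold, so the full €3,990 applies.
Total: €263 + €2,813 + €3,990 = €7,066.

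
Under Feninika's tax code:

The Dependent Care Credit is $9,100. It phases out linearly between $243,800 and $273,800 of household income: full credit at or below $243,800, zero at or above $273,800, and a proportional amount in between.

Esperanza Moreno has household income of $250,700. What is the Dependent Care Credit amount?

Dependent Care Credit: $250,700 is $6,900 into a $30,000 phase-out range, leaving 23,100/30,000 of the credit: $9,100 × 23,100/30,000 = $7,007.

$7,007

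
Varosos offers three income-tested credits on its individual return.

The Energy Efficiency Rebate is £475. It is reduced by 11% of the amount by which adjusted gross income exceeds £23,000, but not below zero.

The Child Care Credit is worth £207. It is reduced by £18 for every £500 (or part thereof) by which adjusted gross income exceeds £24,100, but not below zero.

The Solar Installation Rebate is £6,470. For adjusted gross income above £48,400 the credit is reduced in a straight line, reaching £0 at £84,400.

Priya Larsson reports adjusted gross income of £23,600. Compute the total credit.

Energy Efficiency Rebate: 11% of the £600 excess over £23,000 is £66; credit = £475 − £66 = £409.
Child Care Credit: £23,600 is at or below the £24,100 threshold, so the full £207 applies.
Solar Installation Rebate: £23,600 is at or below the £48,400 threshold, so the full £6,470 applies.
Total: £409 + £207 + £6,470 = £7,086.

£7,086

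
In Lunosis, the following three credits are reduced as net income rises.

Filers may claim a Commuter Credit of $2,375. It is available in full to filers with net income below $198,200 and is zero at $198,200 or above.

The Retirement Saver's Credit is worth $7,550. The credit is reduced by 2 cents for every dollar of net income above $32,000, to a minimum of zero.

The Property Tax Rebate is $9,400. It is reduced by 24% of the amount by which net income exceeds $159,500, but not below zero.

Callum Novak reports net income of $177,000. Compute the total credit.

$12,225

Commuter Credit: $177,000 is below the $198,200 cutoff, so the full $2,375 applies.
Retirement Saver's Credit: 2% of the $145,000 excess over $32,000 is $2,900; credit = $7,550 − $2,900 = $4,650.
Property Tax Rebate: 24% of the $17,500 excess over $159,500 is $4,200; credit = $9,400 − $4,200 = $5,200.
Total: $2,375 + $4,650 + $5,200 = $12,225.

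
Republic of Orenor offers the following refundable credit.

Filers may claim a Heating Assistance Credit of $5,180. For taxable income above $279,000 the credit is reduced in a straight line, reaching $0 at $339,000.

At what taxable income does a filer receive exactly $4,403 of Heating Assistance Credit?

$4,403 is 4,403/5,180 of the full $5,180, so 777/5,180 of the $60,000 range has been used: income = $279,000 + $60,000 × 777/5,180 = $288,000.

$288,000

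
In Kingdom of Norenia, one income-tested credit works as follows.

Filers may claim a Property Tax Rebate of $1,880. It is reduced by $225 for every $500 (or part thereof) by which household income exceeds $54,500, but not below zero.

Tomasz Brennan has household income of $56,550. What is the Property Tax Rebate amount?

Property Tax Rebate: income exceeds $54,500 by $2,050, which is 5 full-or-partial $500 increments; reduction = 5 × $225 = $1,125, leaving $755.

$755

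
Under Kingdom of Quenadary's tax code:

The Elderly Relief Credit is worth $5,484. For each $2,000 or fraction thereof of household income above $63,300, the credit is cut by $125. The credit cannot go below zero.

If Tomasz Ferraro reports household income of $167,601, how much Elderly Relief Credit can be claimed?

Elderly Relief Credit: income exceeds $63,300 by $104,301 → 53 increments × $125 = $6,625 ≥ base, so the credit is $0.

$0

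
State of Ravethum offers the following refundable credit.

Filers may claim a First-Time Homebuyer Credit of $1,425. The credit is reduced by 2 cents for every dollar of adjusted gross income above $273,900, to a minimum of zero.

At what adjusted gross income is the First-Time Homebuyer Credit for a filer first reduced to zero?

The credit falls by 2% of each dollar above $273,900, so it reaches zero when the excess is $1,425 / 2% = $71,250: income = $273,900 + $71,250 = $345,150.

$345,150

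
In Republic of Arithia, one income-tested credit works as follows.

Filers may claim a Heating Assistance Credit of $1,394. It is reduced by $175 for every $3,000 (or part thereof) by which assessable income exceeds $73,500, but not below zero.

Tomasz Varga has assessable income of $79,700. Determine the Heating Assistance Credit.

Heating Assistance Credit: income exceeds $73,500 by $6,200, which is 3 full-or-partial $3,000 increments; reduction = 3 × $175 = $525, leaving $869.

$869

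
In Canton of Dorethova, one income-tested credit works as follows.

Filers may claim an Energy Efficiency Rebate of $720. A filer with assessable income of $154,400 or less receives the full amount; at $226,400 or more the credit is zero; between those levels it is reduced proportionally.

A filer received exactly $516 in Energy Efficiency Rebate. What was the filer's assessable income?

$174,800

$516 is 516/720 of the full $720, so 204/720 of the $72,000 range has been used: income = $154,400 + $72,000 × 204/720 = $174,800.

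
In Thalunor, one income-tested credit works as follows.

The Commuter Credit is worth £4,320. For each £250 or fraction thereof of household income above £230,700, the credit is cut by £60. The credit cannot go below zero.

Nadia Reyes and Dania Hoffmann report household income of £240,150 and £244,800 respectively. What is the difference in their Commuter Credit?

£1,140

Nadia (£240,150): Commuter Credit: income exceeds £230,700 by £9,450, which is 38 full-or-partial £250 increments; reduction = 38 × £60 = £2,280, leaving £2,040.
Dania (£244,800): Commuter Credit: income exceeds £230,700 by £14,100, which is 57 full-or-partial £250 increments; reduction = 57 × £60 = £3,420, leaving £900.
Difference: |£2,040 − £900| = £1,140.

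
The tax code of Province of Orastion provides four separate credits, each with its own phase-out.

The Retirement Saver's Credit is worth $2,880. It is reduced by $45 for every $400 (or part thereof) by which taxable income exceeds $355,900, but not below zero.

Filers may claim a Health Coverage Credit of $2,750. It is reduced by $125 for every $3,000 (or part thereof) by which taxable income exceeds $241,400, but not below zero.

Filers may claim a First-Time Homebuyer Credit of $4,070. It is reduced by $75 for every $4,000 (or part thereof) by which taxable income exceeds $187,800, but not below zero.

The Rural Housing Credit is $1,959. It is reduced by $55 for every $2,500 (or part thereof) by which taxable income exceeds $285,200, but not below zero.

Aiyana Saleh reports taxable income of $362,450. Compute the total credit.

Retirement Saver's Credit: income exceeds $355,900 by $6,550, which is 17 full-or-partial $400 increments; reduction = 17 × $45 = $765, leaving $2,115.
Health Coverage Credit: income exceeds $241,400 by $121,050 → 41 increments × $125 = $5,125 ≥ base, so the credit is $0.
First-Time Homebuyer Credit: income exceeds $187,800 by $174,650, which is 44 full-or-partial $4,000 increments; reduction = 44 × $75 = $3,300, leaving $770.
Rural Housing Credit: income exceeds $285,200 by $77,250, which is 31 full-or-partial $2,500 increments; reduction = 31 × $55 = $1,705, leaving $254.
Total: $2,115 + $0 + $770 + $254 = $3,139.

$3,139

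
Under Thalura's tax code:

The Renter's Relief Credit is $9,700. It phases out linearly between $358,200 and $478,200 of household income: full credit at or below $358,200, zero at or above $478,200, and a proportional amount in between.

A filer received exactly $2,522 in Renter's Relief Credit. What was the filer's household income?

$2,522 is 2,522/9,700 of the full $9,700, so 7,178/9,700 of the $120,000 range has been used: income = $358,200 + $120,000 × 7,178/9,700 = $447,000.

$447,000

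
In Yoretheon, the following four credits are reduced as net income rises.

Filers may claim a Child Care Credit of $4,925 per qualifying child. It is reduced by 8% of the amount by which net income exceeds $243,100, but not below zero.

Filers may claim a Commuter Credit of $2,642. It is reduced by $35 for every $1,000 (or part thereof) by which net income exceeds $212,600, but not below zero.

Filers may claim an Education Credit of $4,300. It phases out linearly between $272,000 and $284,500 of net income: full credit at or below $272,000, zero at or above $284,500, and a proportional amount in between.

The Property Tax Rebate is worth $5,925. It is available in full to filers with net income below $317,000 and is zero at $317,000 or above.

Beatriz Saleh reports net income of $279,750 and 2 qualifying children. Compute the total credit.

Child Care Credit: base = 2 × $4,925 = $9,850. 8% of the $36,650 excess over $243,100 is $2,932; credit = $9,850 − $2,932 = $6,918.
Commuter Credit: income exceeds $212,600 by $67,150, which is 68 full-or-partial $1,000 increments; reduction = 68 × $35 = $2,380, leaving $262.
Education Credit: $279,750 is $7,750 into a $12,500 phase-out range, leaving 4,750/12,500 of the credit: $4,300 × 4,750/12,500 = $1,634.
Property Tax Rebate: $279,750 is below the $317,000 cutoff, so the full $5,925 applies.
Total: $6,918 + $262 + $1,634 + $5,925 = $14,739.

$14,739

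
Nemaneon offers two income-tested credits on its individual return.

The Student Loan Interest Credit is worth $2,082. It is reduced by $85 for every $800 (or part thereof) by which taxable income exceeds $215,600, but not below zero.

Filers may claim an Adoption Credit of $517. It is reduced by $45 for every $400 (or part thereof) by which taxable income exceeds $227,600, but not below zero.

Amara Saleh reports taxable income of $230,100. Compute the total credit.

$669

Student Loan Interest Credit: income exceeds $215,600 by $14,500, which is 19 full-or-partial $800 increments; reduction = 19 × $85 = $1,615, leaving $467.
Adoption Credit: income exceeds $227,600 by $2,500, which is 7 full-or-partial $400 increments; reduction = 7 × $45 = $315, leaving $202.
Total: $467 + $202 = $669.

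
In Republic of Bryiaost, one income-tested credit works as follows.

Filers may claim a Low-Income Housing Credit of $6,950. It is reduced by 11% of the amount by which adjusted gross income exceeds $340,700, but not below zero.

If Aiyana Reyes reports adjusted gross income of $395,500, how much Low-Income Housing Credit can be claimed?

$922

Low-Income Housing Credit: 11% of the $54,800 excess over $340,700 is $6,028; credit = $6,950 − $6,028 = $922.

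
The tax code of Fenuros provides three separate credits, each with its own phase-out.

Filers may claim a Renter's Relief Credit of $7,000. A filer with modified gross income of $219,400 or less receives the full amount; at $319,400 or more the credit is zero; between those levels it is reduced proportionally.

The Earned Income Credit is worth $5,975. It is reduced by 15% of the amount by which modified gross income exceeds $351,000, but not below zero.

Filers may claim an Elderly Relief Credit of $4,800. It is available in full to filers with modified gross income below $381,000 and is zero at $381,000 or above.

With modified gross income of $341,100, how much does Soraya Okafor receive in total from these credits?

$10,775

Renter's Relief Credit: $341,100 is at or above $319,400, so the credit is $0.
Earned Income Credit: $341,100 is at or below the $351,000 threshold, so the full $5,975 applies.
Elderly Relief Credit: $341,100 is below the $381,000 cutoff, so the full $4,800 applies.
Total: $0 + $5,975 + $4,800 = $10,775.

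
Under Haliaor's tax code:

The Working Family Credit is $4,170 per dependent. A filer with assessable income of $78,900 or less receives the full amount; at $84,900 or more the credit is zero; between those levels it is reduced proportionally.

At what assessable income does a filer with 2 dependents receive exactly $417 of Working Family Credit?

Full credit = 2 × $4,170 = $8,340.
$417 is 417/8,340 of the full $8,340, so 7,923/8,340 of the $6,000 range has been used: income = $78,900 + $6,000 × 7,923/8,340 = $84,600.

$84,600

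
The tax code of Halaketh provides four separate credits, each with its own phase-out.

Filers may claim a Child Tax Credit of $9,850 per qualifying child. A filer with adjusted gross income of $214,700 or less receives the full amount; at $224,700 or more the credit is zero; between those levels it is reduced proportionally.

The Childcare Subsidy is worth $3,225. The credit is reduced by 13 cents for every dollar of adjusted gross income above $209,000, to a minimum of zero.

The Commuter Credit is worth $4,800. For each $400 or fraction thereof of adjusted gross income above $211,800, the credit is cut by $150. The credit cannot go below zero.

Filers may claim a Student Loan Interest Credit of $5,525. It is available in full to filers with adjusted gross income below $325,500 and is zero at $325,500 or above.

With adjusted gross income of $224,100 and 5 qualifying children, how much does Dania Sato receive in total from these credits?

Child Tax Credit: base = 5 × $9,850 = $49,250. $224,100 is $9,400 into a $10,000 phase-out range, leaving 600/10,000 of the credit: $49,250 × 600/10,000 = $2,955.
Childcare Subsidy: 13% of the $15,100 excess over $209,000 is $1,963; credit = $3,225 − $1,963 = $1,262.
Commuter Credit: income exceeds $211,800 by $12,300, which is 31 full-or-partial $400 increments; reduction = 31 × $150 = $4,650, leaving $150.
Student Loan Interest Credit: $224,100 is below the $325,500 cutoff, so the full $5,525 applies.
Total: $2,955 + $1,262 + $150 + $5,525 = $9,892.

$9,892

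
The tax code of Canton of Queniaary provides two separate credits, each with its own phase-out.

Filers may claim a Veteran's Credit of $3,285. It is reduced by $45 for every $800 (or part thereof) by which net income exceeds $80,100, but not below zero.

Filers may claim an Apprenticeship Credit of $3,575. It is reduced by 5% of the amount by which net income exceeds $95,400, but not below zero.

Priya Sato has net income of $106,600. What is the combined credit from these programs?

$4,770

Veteran's Credit: income exceeds $80,100 by $26,500, which is 34 full-or-partial $800 increments; reduction = 34 × $45 = $1,530, leaving $1,755.
Apprenticeship Credit: 5% of the $11,200 excess over $95,400 is $560; credit = $3,575 − $560 = $3,015.
Total: $1,755 + $3,015 = $4,770.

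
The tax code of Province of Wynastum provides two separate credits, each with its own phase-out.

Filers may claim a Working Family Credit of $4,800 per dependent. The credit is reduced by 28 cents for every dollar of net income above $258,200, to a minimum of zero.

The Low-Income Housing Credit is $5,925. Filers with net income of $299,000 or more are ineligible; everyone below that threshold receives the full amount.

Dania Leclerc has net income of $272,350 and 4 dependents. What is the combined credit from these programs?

$21,163

Working Family Credit: base = 4 × $4,800 = $19,200. 28% of the $14,150 excess over $258,200 is $3,962; credit = $19,200 − $3,962 = $15,238.
Low-Income Housing Credit: $272,350 is below the $299,000 cutoff, so the full $5,925 applies.
Total: $15,238 + $5,925 = $21,163.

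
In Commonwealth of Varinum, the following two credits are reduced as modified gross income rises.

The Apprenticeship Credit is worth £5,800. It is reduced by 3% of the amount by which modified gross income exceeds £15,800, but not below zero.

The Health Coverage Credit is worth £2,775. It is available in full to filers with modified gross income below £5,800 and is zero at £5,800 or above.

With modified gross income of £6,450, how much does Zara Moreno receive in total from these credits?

Apprenticeship Credit: £6,450 is at or below the £15,800 threshold, so the full £5,800 applies.
Health Coverage Credit: £6,450 meets or exceeds the £5,800 cutoff, so the credit is £0.
Total: £5,800 + £0 = £5,800.

£5,800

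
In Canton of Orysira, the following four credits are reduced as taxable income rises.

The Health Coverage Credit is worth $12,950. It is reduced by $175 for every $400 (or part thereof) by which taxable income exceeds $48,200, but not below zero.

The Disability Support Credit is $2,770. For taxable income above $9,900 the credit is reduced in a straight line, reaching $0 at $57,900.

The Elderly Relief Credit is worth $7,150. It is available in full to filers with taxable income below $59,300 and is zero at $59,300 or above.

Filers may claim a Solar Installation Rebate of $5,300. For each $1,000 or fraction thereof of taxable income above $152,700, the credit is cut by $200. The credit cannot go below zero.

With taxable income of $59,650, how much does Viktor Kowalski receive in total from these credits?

$13,175

Health Coverage Credit: income exceeds $48,200 by $11,450, which is 29 full-or-partial $400 increments; reduction = 29 × $175 = $5,075, leaving $7,875.
Disability Support Credit: $59,650 is at or above $57,900, so the credit is $0.
Elderly Relief Credit: $59,650 meets or exceeds the $59,300 cutoff, so the credit is $0.
Solar Installation Rebate: $59,650 is at or below the $152,700 threshold, so the full $5,300 applies.
Total: $7,875 + $0 + $0 + $5,300 = $13,175.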